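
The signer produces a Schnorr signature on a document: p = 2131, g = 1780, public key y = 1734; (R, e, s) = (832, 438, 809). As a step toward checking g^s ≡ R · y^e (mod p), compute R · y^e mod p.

Squares mod 2131: 1734^1≡1734, 1734^2≡2046, 1734^4≡832, 1734^8≡1780, 1734^16≡1734, 1734^32≡2046, 1734^64≡832, 1734^128≡1780, 1734^256≡1734
438 = 256 + 128 + 32 + 16 + 4 + 2, so 1734^438 ≡ 1734·1780·2046·1734·832·2046 ≡ 1780 (mod 2131)
R · y^e ≡ 832·1780 = 1480960 ≡ 2046 (mod 2131)

2046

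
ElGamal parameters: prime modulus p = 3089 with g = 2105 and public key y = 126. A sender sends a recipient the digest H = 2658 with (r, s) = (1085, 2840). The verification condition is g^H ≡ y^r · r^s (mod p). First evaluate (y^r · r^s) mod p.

355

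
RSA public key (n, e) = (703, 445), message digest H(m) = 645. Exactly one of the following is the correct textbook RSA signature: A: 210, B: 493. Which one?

B

Candidate A: 210^445 mod 703 = 58
Candidate B: 493^445 mod 703 = 645
  → matches H(m) = 645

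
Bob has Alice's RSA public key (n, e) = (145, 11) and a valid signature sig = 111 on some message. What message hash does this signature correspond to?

16

sig^2 ≡ 111^2 = 12321 ≡ 141
sig^4 ≡ 141^2 = 19881 ≡ 16
sig^8 ≡ 16^2 = 256 ≡ 111
11 = 8 + 2 + 1, so sig^11 ≡ 111·141·111 ≡ 16 (mod 145)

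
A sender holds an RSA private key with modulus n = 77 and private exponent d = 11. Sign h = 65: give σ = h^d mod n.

Squares mod 77: h^1≡65, h^2≡67, h^4≡23, h^8≡67
11 = 8 + 2 + 1, so h^11 ≡ 67·67·65 ≡ 32 (mod 77)

32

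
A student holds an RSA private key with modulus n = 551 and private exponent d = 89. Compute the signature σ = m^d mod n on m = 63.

m^2 ≡ 63^2 = 3969 ≡ 112
m^4 ≡ 112^2 = 12544 ≡ 422
m^8 ≡ 422^2 = 178084 ≡ 111
m^16 ≡ 111^2 = 12321 ≡ 199
m^32 ≡ 199^2 = 39601 ≡ 480
m^64 ≡ 480^2 = 230400 ≡ 82
89 = 64 + 16 + 8 + 1, so m^89 ≡ 82·199·111·63 ≡ 225 (mod 551)

225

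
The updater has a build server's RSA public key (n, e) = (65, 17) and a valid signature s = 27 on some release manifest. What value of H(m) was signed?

27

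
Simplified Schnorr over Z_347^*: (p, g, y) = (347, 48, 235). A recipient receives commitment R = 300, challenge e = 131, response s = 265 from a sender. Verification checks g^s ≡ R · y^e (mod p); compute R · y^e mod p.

225

235^2 = 55225 ≡ 52
235^4 ≡ 52^2 = 2704 ≡ 275
235^8 ≡ 275^2 = 75625 ≡ 326
235^16 ≡ 326^2 = 106276 ≡ 94
235^32 ≡ 94^2 = 8836 ≡ 161
235^64 ≡ 161^2 = 25921 ≡ 243
235^128 ≡ 243^2 = 59049 ≡ 59
131 = 128 + 2 + 1, so 235^131 ≡ 59·52·235 ≡ 261 (mod 347)
R · y^e ≡ 300·261 = 78300 ≡ 225 (mod 347)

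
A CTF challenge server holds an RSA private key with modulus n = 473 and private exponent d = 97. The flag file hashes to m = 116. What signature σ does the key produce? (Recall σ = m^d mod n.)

327

m^2 ≡ 116^2 = 13456 ≡ 212
m^4 ≡ 212^2 = 44944 ≡ 9
m^8 ≡ 9^2 = 81
m^16 ≡ 81^2 = 6561 ≡ 412
m^32 ≡ 412^2 = 169744 ≡ 410
m^64 ≡ 410^2 = 168100 ≡ 185
97 = 64 + 32 + 1, so m^97 ≡ 185·410·116 ≡ 327 (mod 473)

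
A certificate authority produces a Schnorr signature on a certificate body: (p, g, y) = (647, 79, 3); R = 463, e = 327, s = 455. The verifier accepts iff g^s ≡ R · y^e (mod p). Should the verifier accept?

reject

g^s mod p:
79^2 = 6241 ≡ 418
79^4 ≡ 418^2 = 174724 ≡ 34
79^8 ≡ 34^2 = 1156 ≡ 509
79^16 ≡ 509^2 = 259081 ≡ 281
79^32 ≡ 281^2 = 78961 ≡ 27
79^64 ≡ 27^2 = 729 ≡ 82
79^128 ≡ 82^2 = 6724 ≡ 254
79^256 ≡ 254^2 = 64516 ≡ 463
455 = 256 + 128 + 64 + 4 + 2 + 1, so 79^455 ≡ 463·254·82·34·418·79 ≡ 225 (mod 647)
R · y^e mod p:
3^2 = 9
3^4 ≡ 9^2 = 81
3^8 ≡ 81^2 = 6561 ≡ 91
3^16 ≡ 91^2 = 8281 ≡ 517
3^32 ≡ 517^2 = 267289 ≡ 78
3^64 ≡ 78^2 = 6084 ≡ 261
3^128 ≡ 261^2 = 68121 ≡ 186
3^256 ≡ 186^2 = 34596 ≡ 305
327 = 256 + 64 + 4 + 2 + 1, so 3^327 ≡ 305·261·81·9·3 ≡ 81 (mod 647)
463·81 = 37503 ≡ 624 (mod 647)
225 ≠ 624; the check fails.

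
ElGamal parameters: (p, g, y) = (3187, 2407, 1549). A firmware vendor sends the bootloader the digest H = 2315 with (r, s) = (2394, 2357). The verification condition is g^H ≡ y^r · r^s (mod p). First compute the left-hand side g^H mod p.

189

2407^2315 mod 3187 = 189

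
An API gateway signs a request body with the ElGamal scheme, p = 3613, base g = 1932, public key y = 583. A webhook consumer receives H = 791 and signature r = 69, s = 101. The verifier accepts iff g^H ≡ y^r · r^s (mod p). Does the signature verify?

Left side g^H mod p:
1932^2 = 3732624 ≡ 395
1932^4 ≡ 395^2 = 156025 ≡ 666
1932^8 ≡ 666^2 = 443556 ≡ 2770
1932^16 ≡ 2770^2 = 7672900 ≡ 2501
1932^32 ≡ 2501^2 = 6255001 ≡ 898
1932^64 ≡ 898^2 = 806404 ≡ 705
1932^128 ≡ 705^2 = 497025 ≡ 2044
1932^256 ≡ 2044^2 = 4177936 ≡ 1308
1932^512 ≡ 1308^2 = 1710864 ≡ 1915
791 = 512 + 256 + 16 + 4 + 2 + 1, so 1932^791 ≡ 1915·1308·2501·666·395·1932 ≡ 1351 (mod 3613)
Right side y^r · r^s mod p:
583^2 = 339889 ≡ 267
583^4 ≡ 267^2 = 71289 ≡ 2642
583^8 ≡ 2642^2 = 6980164 ≡ 3461
583^16 ≡ 3461^2 = 11978521 ≡ 1426
583^32 ≡ 1426^2 = 2033476 ≡ 2970
583^64 ≡ 2970^2 = 8820900 ≡ 1567
69 = 64 + 4 + 1, so 583^69 ≡ 1567·2642·583 ≡ 3255 (mod 3613)
69^2 = 4761 ≡ 1148
69^4 ≡ 1148^2 = 1317904 ≡ 2772
69^8 ≡ 2772^2 = 7683984 ≡ 2746
69^16 ≡ 2746^2 = 7540516 ≡ 185
69^32 ≡ 185^2 = 34225 ≡ 1708
69^64 ≡ 1708^2 = 2917264 ≡ 1573
101 = 64 + 32 + 4 + 1, so 69^101 ≡ 1573·1708·2772·69 ≡ 3256 (mod 3613)
3255·3256 = 10598280 ≡ 1351 (mod 3613)
1351 ≡ 1351 (mod 3613), so the signature is genuine.

verifies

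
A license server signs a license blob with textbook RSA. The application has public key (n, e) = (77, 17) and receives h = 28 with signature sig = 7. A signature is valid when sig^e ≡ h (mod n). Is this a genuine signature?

genuine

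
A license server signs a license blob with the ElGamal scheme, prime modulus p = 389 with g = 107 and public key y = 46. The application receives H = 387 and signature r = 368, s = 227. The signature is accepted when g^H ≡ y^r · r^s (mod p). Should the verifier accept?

Left side g^H mod p:
107^2 = 11449 ≡ 168
107^4 ≡ 168^2 = 28224 ≡ 216
107^8 ≡ 216^2 = 46656 ≡ 365
107^16 ≡ 365^2 = 133225 ≡ 187
107^32 ≡ 187^2 = 34969 ≡ 348
107^64 ≡ 348^2 = 121104 ≡ 125
107^128 ≡ 125^2 = 15625 ≡ 65
107^256 ≡ 65^2 = 4225 ≡ 335
387 = 256 + 128 + 2 + 1, so 107^387 ≡ 335·65·168·107 ≡ 40 (mod 389)
Right side y^r · r^s mod p:
46^2 = 2116 ≡ 171
46^4 ≡ 171^2 = 29241 ≡ 66
46^8 ≡ 66^2 = 4356 ≡ 77
46^16 ≡ 77^2 = 5929 ≡ 94
46^32 ≡ 94^2 = 8836 ≡ 278
46^64 ≡ 278^2 = 77284 ≡ 262
46^128 ≡ 262^2 = 68644 ≡ 180
46^256 ≡ 180^2 = 32400 ≡ 113
368 = 256 + 64 + 32 + 16, so 46^368 ≡ 113·262·278·94 ≡ 175 (mod 389)
368^2 = 135424 ≡ 52
368^4 ≡ 52^2 = 2704 ≡ 370
368^8 ≡ 370^2 = 136900 ≡ 361
368^16 ≡ 361^2 = 130321 ≡ 6
368^32 ≡ 6^2 = 36
368^64 ≡ 36^2 = 1296 ≡ 129
368^128 ≡ 129^2 = 16641 ≡ 303
227 = 128 + 64 + 32 + 2 + 1, so 368^227 ≡ 303·129·36·52·368 ≡ 367 (mod 389)
175·367 = 64225 ≡ 40 (mod 389)
40 ≡ 40 (mod 389), so the signature is genuine.

accept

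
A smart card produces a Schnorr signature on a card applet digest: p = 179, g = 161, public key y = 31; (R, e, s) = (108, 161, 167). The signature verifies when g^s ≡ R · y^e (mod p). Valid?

no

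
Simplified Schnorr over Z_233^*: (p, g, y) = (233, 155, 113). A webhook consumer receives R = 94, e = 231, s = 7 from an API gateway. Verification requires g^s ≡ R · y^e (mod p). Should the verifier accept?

g^s mod p:
155^7 mod 233 = 44
R · y^e mod p:
113^231 mod 233 = 33
94·33 = 3102 ≡ 73 (mod 233)
44 ≠ 73; the check fails.

reject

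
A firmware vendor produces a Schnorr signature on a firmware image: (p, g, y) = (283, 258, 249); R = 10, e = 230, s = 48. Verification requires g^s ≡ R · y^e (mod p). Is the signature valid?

valid

g^s mod p:
258^2 = 66564 ≡ 59
258^4 ≡ 59^2 = 3481 ≡ 85
258^8 ≡ 85^2 = 7225 ≡ 150
258^16 ≡ 150^2 = 22500 ≡ 143
258^32 ≡ 143^2 = 20449 ≡ 73
48 = 32 + 16, so 258^48 ≡ 73·143 ≡ 251 (mod 283)
R · y^e mod p:
249^2 = 62001 ≡ 24
249^4 ≡ 24^2 = 576 ≡ 10
249^8 ≡ 10^2 = 100
249^16 ≡ 100^2 = 10000 ≡ 95
249^32 ≡ 95^2 = 9025 ≡ 252
249^64 ≡ 252^2 = 63504 ≡ 112
249^128 ≡ 112^2 = 12544 ≡ 92
230 = 128 + 64 + 32 + 4 + 2, so 249^230 ≡ 92·112·252·10·24 ≡ 110 (mod 283)
10·110 = 1100 ≡ 251 (mod 283)
251 ≡ 251 (mod 283); signature holds.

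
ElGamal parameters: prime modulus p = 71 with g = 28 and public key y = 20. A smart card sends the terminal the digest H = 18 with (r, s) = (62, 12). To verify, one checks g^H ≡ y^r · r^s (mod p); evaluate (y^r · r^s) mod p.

20^2 = 400 ≡ 45
20^4 ≡ 45^2 = 2025 ≡ 37
20^8 ≡ 37^2 = 1369 ≡ 20
20^16 ≡ 20^2 = 400 ≡ 45
20^32 ≡ 45^2 = 2025 ≡ 37
62 = 32 + 16 + 8 + 4 + 2, so 20^62 ≡ 37·45·20·37·45 ≡ 32 (mod 71)
62^2 = 3844 ≡ 10
62^4 ≡ 10^2 = 100 ≡ 29
62^8 ≡ 29^2 = 841 ≡ 60
12 = 8 + 4, so 62^12 ≡ 60·29 ≡ 36 (mod 71)
y^r · r^s ≡ 32·36 = 1152 ≡ 16 (mod 71)

16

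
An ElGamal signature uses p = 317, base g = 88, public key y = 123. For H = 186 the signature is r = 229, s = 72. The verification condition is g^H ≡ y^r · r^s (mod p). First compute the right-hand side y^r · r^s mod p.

Squares mod 317: 123^1≡123, 123^2≡230, 123^4≡278, 123^8≡253, 123^16≡292, 123^32≡308, 123^64≡81, 123^128≡221
229 = 128 + 64 + 32 + 4 + 1, so 123^229 ≡ 221·81·308·278·123 ≡ 213 (mod 317)
Squares mod 317: 229^1≡229, 229^2≡136, 229^4≡110, 229^8≡54, 229^16≡63, 229^32≡165, 229^64≡280
72 = 64 + 8, so 229^72 ≡ 280·54 ≡ 221 (mod 317)
y^r · r^s ≡ 213·221 = 47073 ≡ 157 (mod 317)

157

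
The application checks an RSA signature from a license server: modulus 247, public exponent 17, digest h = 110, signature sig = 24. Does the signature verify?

Squares mod 247: sig^1≡24, sig^2≡82, sig^4≡55, sig^8≡61, sig^16≡16
17 = 16 + 1, so sig^17 ≡ 16·24 ≡ 137 (mod 247)
137 ≠ 110, so verification fails.

does not verify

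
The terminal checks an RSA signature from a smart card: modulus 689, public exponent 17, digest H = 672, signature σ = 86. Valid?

σ^17 mod 689 = 528
528 ≠ 672, so verification fails.

no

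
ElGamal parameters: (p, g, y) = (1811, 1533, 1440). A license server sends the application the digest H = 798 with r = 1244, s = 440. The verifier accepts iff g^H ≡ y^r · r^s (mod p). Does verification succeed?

Left side g^H mod p:
1533^798 mod 1811 = 92
Right side y^r · r^s mod p:
1440^1244 mod 1811 = 971
1244^440 mod 1811 = 112
971·112 = 108752 ≡ 92 (mod 1811)
92 ≡ 92 (mod 1811), so the signature is genuine.

passes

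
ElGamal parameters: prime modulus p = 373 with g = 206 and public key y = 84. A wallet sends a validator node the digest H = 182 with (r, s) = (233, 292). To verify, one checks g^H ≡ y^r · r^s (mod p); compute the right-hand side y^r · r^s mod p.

204

Squares mod 373: 84^1≡84, 84^2≡342, 84^4≡215, 84^8≡346, 84^16≡356, 84^32≡289, 84^64≡342, 84^128≡215
233 = 128 + 64 + 32 + 8 + 1, so 84^233 ≡ 215·342·289·346·84 ≡ 17 (mod 373)
Squares mod 373: 233^1≡233, 233^2≡204, 233^4≡213, 233^8≡236, 233^16≡119, 233^32≡360, 233^64≡169, 233^128≡213, 233^256≡236
292 = 256 + 32 + 4, so 233^292 ≡ 236·360·213 ≡ 12 (mod 373)
y^r · r^s ≡ 17·12 = 204 ≡ 204 (mod 373)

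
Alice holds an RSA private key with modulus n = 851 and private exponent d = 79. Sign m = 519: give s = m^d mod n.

445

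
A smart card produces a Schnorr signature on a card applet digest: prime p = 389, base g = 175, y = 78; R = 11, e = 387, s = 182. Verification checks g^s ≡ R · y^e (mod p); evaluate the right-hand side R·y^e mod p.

Squares mod 389: 78^1≡78, 78^2≡249, 78^4≡150, 78^8≡327, 78^16≡343, 78^32≡171, 78^64≡66, 78^128≡77, 78^256≡94
387 = 256 + 128 + 2 + 1, so 78^387 ≡ 94·77·249·78 ≡ 5 (mod 389)
R · y^e ≡ 11·5 = 55 ≡ 55 (mod 389)

55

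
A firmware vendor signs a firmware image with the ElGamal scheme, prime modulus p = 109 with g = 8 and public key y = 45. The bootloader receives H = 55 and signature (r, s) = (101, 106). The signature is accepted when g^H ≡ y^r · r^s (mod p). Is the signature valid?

invalid

Left side g^H mod p:
8^2 = 64
8^4 ≡ 64^2 = 4096 ≡ 63
8^8 ≡ 63^2 = 3969 ≡ 45
8^16 ≡ 45^2 = 2025 ≡ 63
8^32 ≡ 63^2 = 3969 ≡ 45
55 = 32 + 16 + 4 + 2 + 1, so 8^55 ≡ 45·63·63·64·8 ≡ 101 (mod 109)
Right side y^r · r^s mod p:
45^2 = 2025 ≡ 63
45^4 ≡ 63^2 = 3969 ≡ 45
45^8 ≡ 45^2 = 2025 ≡ 63
45^16 ≡ 63^2 = 3969 ≡ 45
45^32 ≡ 45^2 = 2025 ≡ 63
45^64 ≡ 63^2 = 3969 ≡ 45
101 = 64 + 32 + 4 + 1, so 45^101 ≡ 45·63·45·45 ≡ 63 (mod 109)
101^2 = 10201 ≡ 64
101^4 ≡ 64^2 = 4096 ≡ 63
101^8 ≡ 63^2 = 3969 ≡ 45
101^16 ≡ 45^2 = 2025 ≡ 63
101^32 ≡ 63^2 = 3969 ≡ 45
101^64 ≡ 45^2 = 2025 ≡ 63
106 = 64 + 32 + 8 + 2, so 101^106 ≡ 63·45·45·64 ≡ 46 (mod 109)
63·46 = 2898 ≡ 64 (mod 109)
101 ≠ 64, so verification fails.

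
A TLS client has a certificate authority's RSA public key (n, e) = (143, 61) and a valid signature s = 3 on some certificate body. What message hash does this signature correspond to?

s^2 ≡ 3^2 = 9
s^4 ≡ 9^2 = 81
s^8 ≡ 81^2 = 6561 ≡ 126
s^16 ≡ 126^2 = 15876 ≡ 3
s^32 ≡ 3^2 = 9
61 = 32 + 16 + 8 + 4 + 1, so s^61 ≡ 9·3·126·81·3 ≡ 3 (mod 143)

3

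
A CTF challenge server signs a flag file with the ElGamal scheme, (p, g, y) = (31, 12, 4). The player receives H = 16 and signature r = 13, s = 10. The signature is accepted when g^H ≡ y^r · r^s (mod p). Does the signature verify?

Left side g^H mod p:
12^2 = 144 ≡ 20
12^4 ≡ 20^2 = 400 ≡ 28
12^8 ≡ 28^2 = 784 ≡ 9
12^16 ≡ 9^2 = 81 ≡ 19
Right side y^r · r^s mod p:
4^2 = 16
4^4 ≡ 16^2 = 256 ≡ 8
4^8 ≡ 8^2 = 64 ≡ 2
13 = 8 + 4 + 1, so 4^13 ≡ 2·8·4 ≡ 2 (mod 31)
13^2 = 169 ≡ 14
13^4 ≡ 14^2 = 196 ≡ 10
13^8 ≡ 10^2 = 100 ≡ 7
10 = 8 + 2, so 13^10 ≡ 7·14 ≡ 5 (mod 31)
2·5 = 10 ≡ 10 (mod 31)
19 ≠ 10, so verification fails.

does not verify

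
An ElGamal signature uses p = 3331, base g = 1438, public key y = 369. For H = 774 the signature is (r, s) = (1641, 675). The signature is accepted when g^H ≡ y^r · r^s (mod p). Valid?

Left side g^H mod p:
1438^774 mod 3331 = 1055
Right side y^r · r^s mod p:
369^1641 mod 3331 = 894
1641^675 mod 3331 = 765
894·765 = 683910 ≡ 1055 (mod 3331)
1055 ≡ 1055 (mod 3331), so the signature is genuine.

yes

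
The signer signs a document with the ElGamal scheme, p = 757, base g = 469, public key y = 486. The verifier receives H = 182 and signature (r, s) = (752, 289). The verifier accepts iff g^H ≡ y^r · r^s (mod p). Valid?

Left side g^H mod p:
Squares mod 757: 469^1≡469, 469^2≡431, 469^4≡296, 469^8≡561, 469^16≡566, 469^32≡145, 469^64≡586, 469^128≡475
182 = 128 + 32 + 16 + 4 + 2, so 469^182 ≡ 475·145·566·296·431 ≡ 73 (mod 757)
Right side y^r · r^s mod p:
Squares mod 757: 486^1≡486, 486^2≡12, 486^4≡144, 486^8≡297, 486^16≡397, 486^32≡153, 486^64≡699, 486^128≡336, 486^256≡103, 486^512≡11
752 = 512 + 128 + 64 + 32 + 16, so 486^752 ≡ 11·336·699·153·397 ≡ 184 (mod 757)
Squares mod 757: 752^1≡752, 752^2≡25, 752^4≡625, 752^8≡13, 752^16≡169, 752^32≡552, 752^64≡390, 752^128≡700, 752^256≡221
289 = 256 + 32 + 1, so 752^289 ≡ 221·552·752 ≡ 182 (mod 757)
184·182 = 33488 ≡ 180 (mod 757)
73 ≠ 180, so verification fails.

no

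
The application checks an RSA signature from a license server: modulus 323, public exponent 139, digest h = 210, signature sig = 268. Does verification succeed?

fails

Squares mod 323: sig^1≡268, sig^2≡118, sig^4≡35, sig^8≡256, sig^16≡290, sig^32≡120, sig^64≡188, sig^128≡137
139 = 128 + 8 + 2 + 1, so sig^139 ≡ 137·256·118·268 ≡ 174 (mod 323)
sig^139 mod 323 = 174, but h = 210.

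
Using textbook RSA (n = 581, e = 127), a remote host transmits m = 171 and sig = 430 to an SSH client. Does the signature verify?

verifies

Squares mod 581: sig^1≡430, sig^2≡142, sig^4≡410, sig^8≡191, sig^16≡459, sig^32≡359, sig^64≡480
127 = 64 + 32 + 16 + 8 + 4 + 2 + 1, so sig^127 ≡ 480·359·459·191·410·142·430 ≡ 171 (mod 581)
sig^127 mod 581 = 171 matches m.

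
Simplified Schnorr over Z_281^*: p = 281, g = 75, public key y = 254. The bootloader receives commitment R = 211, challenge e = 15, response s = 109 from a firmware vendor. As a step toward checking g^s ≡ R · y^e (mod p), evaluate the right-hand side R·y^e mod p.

258

Squares mod 281: 254^1≡254, 254^2≡167, 254^4≡70, 254^8≡123
15 = 8 + 4 + 2 + 1, so 254^15 ≡ 123·70·167·254 ≡ 189 (mod 281)
R · y^e ≡ 211·189 = 39879 ≡ 258 (mod 281)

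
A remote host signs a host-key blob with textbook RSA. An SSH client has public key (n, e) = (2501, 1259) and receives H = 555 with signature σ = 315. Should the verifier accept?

reject

σ^1259 mod 2501 = 1946
σ^1259 mod 2501 = 1946, but H = 555.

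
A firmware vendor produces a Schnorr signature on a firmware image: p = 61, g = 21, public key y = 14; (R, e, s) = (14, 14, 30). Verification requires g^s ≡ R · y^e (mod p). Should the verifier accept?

accept

g^s mod p:
21^2 = 441 ≡ 14
21^4 ≡ 14^2 = 196 ≡ 13
21^8 ≡ 13^2 = 169 ≡ 47
21^16 ≡ 47^2 = 2209 ≡ 13
30 = 16 + 8 + 4 + 2, so 21^30 ≡ 13·47·13·14 ≡ 60 (mod 61)
R · y^e mod p:
14^2 = 196 ≡ 13
14^4 ≡ 13^2 = 169 ≡ 47
14^8 ≡ 47^2 = 2209 ≡ 13
14 = 8 + 4 + 2, so 14^14 ≡ 13·47·13 ≡ 13 (mod 61)
14·13 = 182 ≡ 60 (mod 61)
60 ≡ 60 (mod 61); signature holds.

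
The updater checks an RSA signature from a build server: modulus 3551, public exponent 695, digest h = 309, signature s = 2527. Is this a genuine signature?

genuine

Squares mod 3551: s^1≡2527, s^2≡1031, s^4≡1212, s^8≡2381, s^16≡1765, s^32≡998, s^64≡1724, s^128≡3540, s^256≡121, s^512≡437
695 = 512 + 128 + 32 + 16 + 4 + 2 + 1, so s^695 ≡ 437·3540·998·1765·1212·1031·2527 ≡ 309 (mod 3551)
s^695 mod 3551 = 309 matches h.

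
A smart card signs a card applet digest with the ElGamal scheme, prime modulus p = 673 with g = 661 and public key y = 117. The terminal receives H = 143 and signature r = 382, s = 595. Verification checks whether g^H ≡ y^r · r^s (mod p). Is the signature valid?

valid

Left side g^H mod p:
661^143 mod 673 = 291
Right side y^r · r^s mod p:
117^382 mod 673 = 620
382^595 mod 673 = 58
620·58 = 35960 ≡ 291 (mod 673)
291 ≡ 291 (mod 673), so the signature is genuine.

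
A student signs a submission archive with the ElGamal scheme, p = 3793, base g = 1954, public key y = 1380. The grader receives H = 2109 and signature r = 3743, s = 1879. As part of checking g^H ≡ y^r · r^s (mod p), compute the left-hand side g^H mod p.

2113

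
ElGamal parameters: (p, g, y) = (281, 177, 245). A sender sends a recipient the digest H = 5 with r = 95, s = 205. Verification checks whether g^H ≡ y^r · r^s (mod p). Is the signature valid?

Left side g^H mod p:
177^2 = 31329 ≡ 138
177^4 ≡ 138^2 = 19044 ≡ 217
5 = 4 + 1, so 177^5 ≡ 217·177 ≡ 193 (mod 281)
Right side y^r · r^s mod p:
245^2 = 60025 ≡ 172
245^4 ≡ 172^2 = 29584 ≡ 79
245^8 ≡ 79^2 = 6241 ≡ 59
245^16 ≡ 59^2 = 3481 ≡ 109
245^32 ≡ 109^2 = 11881 ≡ 79
245^64 ≡ 79^2 = 6241 ≡ 59
95 = 64 + 16 + 8 + 4 + 2 + 1, so 245^95 ≡ 59·109·59·79·172·245 ≡ 253 (mod 281)
95^2 = 9025 ≡ 33
95^4 ≡ 33^2 = 1089 ≡ 246
95^8 ≡ 246^2 = 60516 ≡ 101
95^16 ≡ 101^2 = 10201 ≡ 85
95^32 ≡ 85^2 = 7225 ≡ 200
95^64 ≡ 200^2 = 40000 ≡ 98
95^128 ≡ 98^2 = 9604 ≡ 50
205 = 128 + 64 + 8 + 4 + 1, so 95^205 ≡ 50·98·101·246·95 ≡ 244 (mod 281)
253·244 = 61732 ≡ 193 (mod 281)
193 ≡ 193 (mod 281), so the signature is genuine.

valid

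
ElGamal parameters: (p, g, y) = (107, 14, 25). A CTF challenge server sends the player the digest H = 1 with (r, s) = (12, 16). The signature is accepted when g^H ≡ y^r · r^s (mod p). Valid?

no

Left side g^H mod p:
14^1 mod 107 = 14
Right side y^r · r^s mod p:
25^2 = 625 ≡ 90
25^4 ≡ 90^2 = 8100 ≡ 75
25^8 ≡ 75^2 = 5625 ≡ 61
12 = 8 + 4, so 25^12 ≡ 61·75 ≡ 81 (mod 107)
12^2 = 144 ≡ 37
12^4 ≡ 37^2 = 1369 ≡ 85
12^8 ≡ 85^2 = 7225 ≡ 56
12^16 ≡ 56^2 = 3136 ≡ 33
81·33 = 2673 ≡ 105 (mod 107)
14 ≠ 105, so verification fails.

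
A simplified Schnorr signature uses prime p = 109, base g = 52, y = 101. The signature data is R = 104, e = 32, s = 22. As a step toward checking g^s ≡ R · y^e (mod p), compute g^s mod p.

102

Squares mod 109: 52^1≡52, 52^2≡88, 52^4≡5, 52^8≡25, 52^16≡80
22 = 16 + 4 + 2, so 52^22 ≡ 80·5·88 ≡ 102 (mod 109)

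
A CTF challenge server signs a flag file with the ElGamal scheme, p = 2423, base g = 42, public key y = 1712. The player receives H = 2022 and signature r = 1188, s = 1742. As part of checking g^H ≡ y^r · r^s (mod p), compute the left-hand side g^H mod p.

42^2022 mod 2423 = 1755

1755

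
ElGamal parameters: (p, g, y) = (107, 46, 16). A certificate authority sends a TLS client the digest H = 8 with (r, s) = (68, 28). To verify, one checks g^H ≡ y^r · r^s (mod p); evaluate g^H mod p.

Squares mod 107: 46^1≡46, 46^2≡83, 46^4≡41, 46^8≡76
46^8 ≡ 76 (mod 107)

76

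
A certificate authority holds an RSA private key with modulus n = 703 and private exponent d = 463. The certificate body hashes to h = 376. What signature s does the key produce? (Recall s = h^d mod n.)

h^2 ≡ 376^2 = 141376 ≡ 73
h^4 ≡ 73^2 = 5329 ≡ 408
h^8 ≡ 408^2 = 166464 ≡ 556
h^16 ≡ 556^2 = 309136 ≡ 519
h^32 ≡ 519^2 = 269361 ≡ 112
h^64 ≡ 112^2 = 12544 ≡ 593
h^128 ≡ 593^2 = 351649 ≡ 149
h^256 ≡ 149^2 = 22201 ≡ 408
463 = 256 + 128 + 64 + 8 + 4 + 2 + 1, so h^463 ≡ 408·149·593·556·408·73·376 ≡ 105 (mod 703)

105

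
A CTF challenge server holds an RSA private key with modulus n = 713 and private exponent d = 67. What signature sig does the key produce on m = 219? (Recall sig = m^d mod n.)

35

Squares mod 713: m^1≡219, m^2≡190, m^4≡450, m^8≡8, m^16≡64, m^32≡531, m^64≡326
67 = 64 + 2 + 1, so m^67 ≡ 326·190·219 ≡ 35 (mod 713)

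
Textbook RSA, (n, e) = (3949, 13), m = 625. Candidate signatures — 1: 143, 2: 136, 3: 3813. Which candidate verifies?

Candidate 1: Squares mod 3949: 143^1≡143, 143^2≡704, 143^4≡1991, 143^8≡3234; 13 = 8 + 4 + 1, so 143^13 ≡ 3234·1991·143 ≡ 1155 (mod 3949)
Candidate 2: Squares mod 3949: 136^1≡136, 136^2≡2700, 136^4≡146, 136^8≡1571; 13 = 8 + 4 + 1, so 136^13 ≡ 1571·146·136 ≡ 625 (mod 3949)
  → matches m = 625
Candidate 3: Squares mod 3949: 3813^1≡3813, 3813^2≡2700, 3813^4≡146, 3813^8≡1571; 13 = 8 + 4 + 1, so 3813^13 ≡ 1571·146·3813 ≡ 3324 (mod 3949)

2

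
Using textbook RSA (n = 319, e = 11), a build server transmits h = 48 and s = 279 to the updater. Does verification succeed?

passes

s^11 mod 319 = 48
s^11 mod 319 = 48 matches h.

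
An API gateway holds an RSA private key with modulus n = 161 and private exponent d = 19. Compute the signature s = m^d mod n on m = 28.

7

Squares mod 161: m^1≡28, m^2≡140, m^4≡119, m^8≡154, m^16≡49
19 = 16 + 2 + 1, so m^19 ≡ 49·140·28 ≡ 7 (mod 161)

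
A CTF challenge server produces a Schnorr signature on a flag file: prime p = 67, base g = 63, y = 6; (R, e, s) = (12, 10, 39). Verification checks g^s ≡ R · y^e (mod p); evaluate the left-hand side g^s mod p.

63^2 = 3969 ≡ 16
63^4 ≡ 16^2 = 256 ≡ 55
63^8 ≡ 55^2 = 3025 ≡ 10
63^16 ≡ 10^2 = 100 ≡ 33
63^32 ≡ 33^2 = 1089 ≡ 17
39 = 32 + 4 + 2 + 1, so 63^39 ≡ 17·55·16·63 ≡ 58 (mod 67)

58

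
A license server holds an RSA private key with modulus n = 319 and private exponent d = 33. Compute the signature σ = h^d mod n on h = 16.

81

h^33 mod 319 = 81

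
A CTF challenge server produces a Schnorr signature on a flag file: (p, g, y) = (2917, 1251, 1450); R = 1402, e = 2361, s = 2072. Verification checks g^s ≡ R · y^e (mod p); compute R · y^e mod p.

Squares mod 2917: 1450^1≡1450, 1450^2≡2260, 1450^4≡2850, 1450^8≡1572, 1450^16≡485, 1450^32≡1865, 1450^64≡1161, 1450^128≡267, 1450^256≡1281, 1450^512≡1607, 1450^1024≡904, 1450^2048≡456
2361 = 2048 + 256 + 32 + 16 + 8 + 1, so 1450^2361 ≡ 456·1281·1865·485·1572·1450 ≡ 2661 (mod 2917)
R · y^e ≡ 1402·2661 = 3730722 ≡ 2796 (mod 2917)

2796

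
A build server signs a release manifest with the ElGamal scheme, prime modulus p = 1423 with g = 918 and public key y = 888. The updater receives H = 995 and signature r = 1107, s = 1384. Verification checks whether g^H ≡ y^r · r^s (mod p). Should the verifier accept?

Left side g^H mod p:
Squares mod 1423: 918^1≡918, 918^2≡308, 918^4≡946, 918^8≡1272, 918^16≡33, 918^32≡1089, 918^64≡562, 918^128≡1361, 918^256≡998, 918^512≡1327
995 = 512 + 256 + 128 + 64 + 32 + 2 + 1, so 918^995 ≡ 1327·998·1361·562·1089·308·918 ≡ 487 (mod 1423)
Right side y^r · r^s mod p:
Squares mod 1423: 888^1≡888, 888^2≡202, 888^4≡960, 888^8≡919, 888^16≡722, 888^32≡466, 888^64≡860, 888^128≡1063, 888^256≡107, 888^512≡65, 888^1024≡1379
1107 = 1024 + 64 + 16 + 2 + 1, so 888^1107 ≡ 1379·860·722·202·888 ≡ 557 (mod 1423)
Squares mod 1423: 1107^1≡1107, 1107^2≡246, 1107^4≡750, 1107^8≡415, 1107^16≡42, 1107^32≡341, 1107^64≡1018, 1107^128≡380, 1107^256≡677, 1107^512≡123, 1107^1024≡899
1384 = 1024 + 256 + 64 + 32 + 8, so 1107^1384 ≡ 899·677·1018·341·415 ≡ 955 (mod 1423)
557·955 = 531935 ≡ 1156 (mod 1423)
487 ≠ 1156, so verification fails.

reject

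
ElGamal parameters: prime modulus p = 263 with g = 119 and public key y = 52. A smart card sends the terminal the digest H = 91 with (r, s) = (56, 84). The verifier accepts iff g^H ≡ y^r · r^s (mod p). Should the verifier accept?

Left side g^H mod p:
119^2 = 14161 ≡ 222
119^4 ≡ 222^2 = 49284 ≡ 103
119^8 ≡ 103^2 = 10609 ≡ 89
119^16 ≡ 89^2 = 7921 ≡ 31
119^32 ≡ 31^2 = 961 ≡ 172
119^64 ≡ 172^2 = 29584 ≡ 128
91 = 64 + 16 + 8 + 2 + 1, so 119^91 ≡ 128·31·89·222·119 ≡ 112 (mod 263)
Right side y^r · r^s mod p:
52^2 = 2704 ≡ 74
52^4 ≡ 74^2 = 5476 ≡ 216
52^8 ≡ 216^2 = 46656 ≡ 105
52^16 ≡ 105^2 = 11025 ≡ 242
52^32 ≡ 242^2 = 58564 ≡ 178
56 = 32 + 16 + 8, so 52^56 ≡ 178·242·105 ≡ 169 (mod 263)
56^2 = 3136 ≡ 243
56^4 ≡ 243^2 = 59049 ≡ 137
56^8 ≡ 137^2 = 18769 ≡ 96
56^16 ≡ 96^2 = 9216 ≡ 11
56^32 ≡ 11^2 = 121
56^64 ≡ 121^2 = 14641 ≡ 176
84 = 64 + 16 + 4, so 56^84 ≡ 176·11·137 ≡ 128 (mod 263)
169·128 = 21632 ≡ 66 (mod 263)
112 ≠ 66, so verification fails.

reject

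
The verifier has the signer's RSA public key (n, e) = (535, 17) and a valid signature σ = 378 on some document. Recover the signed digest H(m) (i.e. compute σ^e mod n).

Squares mod 535: σ^1≡378, σ^2≡39, σ^4≡451, σ^8≡101, σ^16≡36
17 = 16 + 1, so σ^17 ≡ 36·378 ≡ 233 (mod 535)

233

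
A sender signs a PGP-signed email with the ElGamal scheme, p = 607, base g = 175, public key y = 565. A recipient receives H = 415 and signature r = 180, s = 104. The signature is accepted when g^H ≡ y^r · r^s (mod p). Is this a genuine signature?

forged

Left side g^H mod p:
175^2 = 30625 ≡ 275
175^4 ≡ 275^2 = 75625 ≡ 357
175^8 ≡ 357^2 = 127449 ≡ 586
175^16 ≡ 586^2 = 343396 ≡ 441
175^32 ≡ 441^2 = 194481 ≡ 241
175^64 ≡ 241^2 = 58081 ≡ 416
175^128 ≡ 416^2 = 173056 ≡ 61
175^256 ≡ 61^2 = 3721 ≡ 79
415 = 256 + 128 + 16 + 8 + 4 + 2 + 1, so 175^415 ≡ 79·61·441·586·357·275·175 ≡ 230 (mod 607)
Right side y^r · r^s mod p:
565^2 = 319225 ≡ 550
565^4 ≡ 550^2 = 302500 ≡ 214
565^8 ≡ 214^2 = 45796 ≡ 271
565^16 ≡ 271^2 = 73441 ≡ 601
565^32 ≡ 601^2 = 361201 ≡ 36
565^64 ≡ 36^2 = 1296 ≡ 82
565^128 ≡ 82^2 = 6724 ≡ 47
180 = 128 + 32 + 16 + 4, so 565^180 ≡ 47·36·601·214 ≡ 532 (mod 607)
180^2 = 32400 ≡ 229
180^4 ≡ 229^2 = 52441 ≡ 239
180^8 ≡ 239^2 = 57121 ≡ 63
180^16 ≡ 63^2 = 3969 ≡ 327
180^32 ≡ 327^2 = 106929 ≡ 97
180^64 ≡ 97^2 = 9409 ≡ 304
104 = 64 + 32 + 8, so 180^104 ≡ 304·97·63 ≡ 324 (mod 607)
532·324 = 172368 ≡ 587 (mod 607)
230 ≠ 587, so verification fails.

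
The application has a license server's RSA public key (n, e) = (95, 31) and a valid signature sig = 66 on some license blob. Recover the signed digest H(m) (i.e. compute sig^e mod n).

6

Squares mod 95: sig^1≡66, sig^2≡81, sig^4≡6, sig^8≡36, sig^16≡61
31 = 16 + 8 + 4 + 2 + 1, so sig^31 ≡ 61·36·6·81·66 ≡ 6 (mod 95)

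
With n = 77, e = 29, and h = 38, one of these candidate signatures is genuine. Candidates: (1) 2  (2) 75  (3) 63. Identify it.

Candidate 1: Squares mod 77: 2^1≡2, 2^2≡4, 2^4≡16, 2^8≡25, 2^16≡9; 29 = 16 + 8 + 4 + 1, so 2^29 ≡ 9·25·16·2 ≡ 39 (mod 77)
Candidate 2: Squares mod 77: 75^1≡75, 75^2≡4, 75^4≡16, 75^8≡25, 75^16≡9; 29 = 16 + 8 + 4 + 1, so 75^29 ≡ 9·25·16·75 ≡ 38 (mod 77)
  → matches h = 38
Candidate 3: Squares mod 77: 63^1≡63, 63^2≡42, 63^4≡70, 63^8≡49, 63^16≡14; 29 = 16 + 8 + 4 + 1, so 63^29 ≡ 14·49·70·63 ≡ 7 (mod 77)

2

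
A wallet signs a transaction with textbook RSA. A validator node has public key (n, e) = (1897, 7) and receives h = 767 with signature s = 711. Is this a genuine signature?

forged

s^7 mod 1897 = 1061
1061 ≠ 767, so verification fails.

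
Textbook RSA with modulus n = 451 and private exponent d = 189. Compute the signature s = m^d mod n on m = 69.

m^2 ≡ 69^2 = 4761 ≡ 251
m^4 ≡ 251^2 = 63001 ≡ 312
m^8 ≡ 312^2 = 97344 ≡ 379
m^16 ≡ 379^2 = 143641 ≡ 223
m^32 ≡ 223^2 = 49729 ≡ 119
m^64 ≡ 119^2 = 14161 ≡ 180
m^128 ≡ 180^2 = 32400 ≡ 379
189 = 128 + 32 + 16 + 8 + 4 + 1, so m^189 ≡ 379·119·223·379·312·69 ≡ 48 (mod 451)

48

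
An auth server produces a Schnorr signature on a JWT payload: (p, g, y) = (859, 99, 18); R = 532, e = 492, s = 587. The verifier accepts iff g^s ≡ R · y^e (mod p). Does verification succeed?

passes

g^s mod p:
Squares mod 859: 99^1≡99, 99^2≡352, 99^4≡208, 99^8≡314, 99^16≡670, 99^32≡502, 99^64≡317, 99^128≡845, 99^256≡196, 99^512≡620
587 = 512 + 64 + 8 + 2 + 1, so 99^587 ≡ 620·317·314·352·99 ≡ 264 (mod 859)
R · y^e mod p:
Squares mod 859: 18^1≡18, 18^2≡324, 18^4≡178, 18^8≡760, 18^16≡352, 18^32≡208, 18^64≡314, 18^128≡670, 18^256≡502
492 = 256 + 128 + 64 + 32 + 8 + 4, so 18^492 ≡ 502·670·314·208·760·178 ≡ 78 (mod 859)
532·78 = 41496 ≡ 264 (mod 859)
264 ≡ 264 (mod 859); signature holds.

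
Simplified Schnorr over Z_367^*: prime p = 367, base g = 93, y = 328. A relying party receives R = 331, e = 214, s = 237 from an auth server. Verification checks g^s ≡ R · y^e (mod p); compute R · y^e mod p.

328^2 = 107584 ≡ 53
328^4 ≡ 53^2 = 2809 ≡ 240
328^8 ≡ 240^2 = 57600 ≡ 348
328^16 ≡ 348^2 = 121104 ≡ 361
328^32 ≡ 361^2 = 130321 ≡ 36
328^64 ≡ 36^2 = 1296 ≡ 195
328^128 ≡ 195^2 = 38025 ≡ 224
214 = 128 + 64 + 16 + 4 + 2, so 328^214 ≡ 224·195·361·240·53 ≡ 112 (mod 367)
R · y^e ≡ 331·112 = 37072 ≡ 5 (mod 367)

5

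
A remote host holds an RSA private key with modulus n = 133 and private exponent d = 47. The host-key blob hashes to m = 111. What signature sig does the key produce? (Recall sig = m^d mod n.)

104

Squares mod 133: m^1≡111, m^2≡85, m^4≡43, m^8≡120, m^16≡36, m^32≡99
47 = 32 + 8 + 4 + 2 + 1, so m^47 ≡ 99·120·43·85·111 ≡ 104 (mod 133)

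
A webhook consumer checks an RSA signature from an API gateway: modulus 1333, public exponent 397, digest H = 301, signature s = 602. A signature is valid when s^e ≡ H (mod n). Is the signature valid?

valid

s^2 ≡ 602^2 = 362404 ≡ 1161
s^4 ≡ 1161^2 = 1347921 ≡ 258
s^8 ≡ 258^2 = 66564 ≡ 1247
s^16 ≡ 1247^2 = 1555009 ≡ 731
s^32 ≡ 731^2 = 534361 ≡ 1161
s^64 ≡ 1161^2 = 1347921 ≡ 258
s^128 ≡ 258^2 = 66564 ≡ 1247
s^256 ≡ 1247^2 = 1555009 ≡ 731
397 = 256 + 128 + 8 + 4 + 1, so s^397 ≡ 731·1247·1247·258·602 ≡ 301 (mod 1333)
301 = H, so the signature checks out.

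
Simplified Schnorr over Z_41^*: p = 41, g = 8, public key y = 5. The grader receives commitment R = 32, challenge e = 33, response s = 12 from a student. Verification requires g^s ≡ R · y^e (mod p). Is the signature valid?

valid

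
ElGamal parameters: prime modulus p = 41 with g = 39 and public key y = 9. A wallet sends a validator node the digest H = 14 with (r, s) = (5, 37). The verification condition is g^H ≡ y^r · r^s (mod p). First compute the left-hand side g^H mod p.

25

39^14 mod 41 = 25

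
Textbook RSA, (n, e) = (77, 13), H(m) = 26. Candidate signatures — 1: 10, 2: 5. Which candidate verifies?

Candidate 1: Squares mod 77: 10^1≡10, 10^2≡23, 10^4≡67, 10^8≡23; 13 = 8 + 4 + 1, so 10^13 ≡ 23·67·10 ≡ 10 (mod 77)
Candidate 2: Squares mod 77: 5^1≡5, 5^2≡25, 5^4≡9, 5^8≡4; 13 = 8 + 4 + 1, so 5^13 ≡ 4·9·5 ≡ 26 (mod 77)
  → matches H(m) = 26

2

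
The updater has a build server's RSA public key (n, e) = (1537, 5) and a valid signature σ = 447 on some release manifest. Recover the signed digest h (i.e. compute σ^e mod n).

447

σ^2 ≡ 447^2 = 199809 ≡ 1536
σ^4 ≡ 1536^2 = 2359296 ≡ 1
5 = 4 + 1, so σ^5 ≡ 1·447 ≡ 447 (mod 1537)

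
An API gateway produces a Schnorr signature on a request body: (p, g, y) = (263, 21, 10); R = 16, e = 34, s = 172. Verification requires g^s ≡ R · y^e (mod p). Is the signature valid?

g^s mod p:
Squares mod 263: 21^1≡21, 21^2≡178, 21^4≡124, 21^8≡122, 21^16≡156, 21^32≡140, 21^64≡138, 21^128≡108
172 = 128 + 32 + 8 + 4, so 21^172 ≡ 108·140·122·124 ≡ 52 (mod 263)
R · y^e mod p:
Squares mod 263: 10^1≡10, 10^2≡100, 10^4≡6, 10^8≡36, 10^16≡244, 10^32≡98
34 = 32 + 2, so 10^34 ≡ 98·100 ≡ 69 (mod 263)
16·69 = 1104 ≡ 52 (mod 263)
52 ≡ 52 (mod 263); signature holds.

valid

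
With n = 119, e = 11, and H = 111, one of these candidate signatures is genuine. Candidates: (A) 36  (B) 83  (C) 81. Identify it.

B

Candidate A: Squares mod 119: 36^1≡36, 36^2≡106, 36^4≡50, 36^8≡1; 11 = 8 + 2 + 1, so 36^11 ≡ 1·106·36 ≡ 8 (mod 119)
Candidate B: Squares mod 119: 83^1≡83, 83^2≡106, 83^4≡50, 83^8≡1; 11 = 8 + 2 + 1, so 83^11 ≡ 1·106·83 ≡ 111 (mod 119)
  → matches H = 111
Candidate C: Squares mod 119: 81^1≡81, 81^2≡16, 81^4≡18, 81^8≡86; 11 = 8 + 2 + 1, so 81^11 ≡ 86·16·81 ≡ 72 (mod 119)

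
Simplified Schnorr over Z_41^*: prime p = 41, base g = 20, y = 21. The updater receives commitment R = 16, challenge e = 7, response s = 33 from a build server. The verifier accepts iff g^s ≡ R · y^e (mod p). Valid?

yes

g^s mod p:
20^2 = 400 ≡ 31
20^4 ≡ 31^2 = 961 ≡ 18
20^8 ≡ 18^2 = 324 ≡ 37
20^16 ≡ 37^2 = 1369 ≡ 16
20^32 ≡ 16^2 = 256 ≡ 10
33 = 32 + 1, so 20^33 ≡ 10·20 ≡ 36 (mod 41)
R · y^e mod p:
21^2 = 441 ≡ 31
21^4 ≡ 31^2 = 961 ≡ 18
7 = 4 + 2 + 1, so 21^7 ≡ 18·31·21 ≡ 33 (mod 41)
16·33 = 528 ≡ 36 (mod 41)
36 ≡ 36 (mod 41); signature holds.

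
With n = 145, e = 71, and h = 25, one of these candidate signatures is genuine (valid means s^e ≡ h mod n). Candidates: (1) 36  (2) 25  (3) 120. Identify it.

2

Candidate 1: Squares mod 145: 36^1≡36, 36^2≡136, 36^4≡81, 36^8≡36, 36^16≡136, 36^32≡81, 36^64≡36; 71 = 64 + 4 + 2 + 1, so 36^71 ≡ 36·81·136·36 ≡ 36 (mod 145)
Candidate 2: Squares mod 145: 25^1≡25, 25^2≡45, 25^4≡140, 25^8≡25, 25^16≡45, 25^32≡140, 25^64≡25; 71 = 64 + 4 + 2 + 1, so 25^71 ≡ 25·140·45·25 ≡ 25 (mod 145)
  → matches h = 25
Candidate 3: Squares mod 145: 120^1≡120, 120^2≡45, 120^4≡140, 120^8≡25, 120^16≡45, 120^32≡140, 120^64≡25; 71 = 64 + 4 + 2 + 1, so 120^71 ≡ 25·140·45·120 ≡ 120 (mod 145)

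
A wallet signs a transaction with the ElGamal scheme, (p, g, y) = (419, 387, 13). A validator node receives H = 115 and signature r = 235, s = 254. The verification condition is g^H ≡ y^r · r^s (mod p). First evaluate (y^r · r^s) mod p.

177

13^2 = 169
13^4 ≡ 169^2 = 28561 ≡ 69
13^8 ≡ 69^2 = 4761 ≡ 152
13^16 ≡ 152^2 = 23104 ≡ 59
13^32 ≡ 59^2 = 3481 ≡ 129
13^64 ≡ 129^2 = 16641 ≡ 300
13^128 ≡ 300^2 = 90000 ≡ 334
235 = 128 + 64 + 32 + 8 + 2 + 1, so 13^235 ≡ 334·300·129·152·169·13 ≡ 69 (mod 419)
235^2 = 55225 ≡ 336
235^4 ≡ 336^2 = 112896 ≡ 185
235^8 ≡ 185^2 = 34225 ≡ 286
235^16 ≡ 286^2 = 81796 ≡ 91
235^32 ≡ 91^2 = 8281 ≡ 320
235^64 ≡ 320^2 = 102400 ≡ 164
235^128 ≡ 164^2 = 26896 ≡ 80
254 = 128 + 64 + 32 + 16 + 8 + 4 + 2, so 235^254 ≡ 80·164·320·91·286·185·336 ≡ 39 (mod 419)
y^r · r^s ≡ 69·39 = 2691 ≡ 177 (mod 419)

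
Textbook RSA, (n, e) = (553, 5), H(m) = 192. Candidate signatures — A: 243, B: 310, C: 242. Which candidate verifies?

Candidate A: Squares mod 553: 243^1≡243, 243^2≡431, 243^4≡506; 5 = 4 + 1, so 243^5 ≡ 506·243 ≡ 192 (mod 553)
  → matches H(m) = 192
Candidate B: Squares mod 553: 310^1≡310, 310^2≡431, 310^4≡506; 5 = 4 + 1, so 310^5 ≡ 506·310 ≡ 361 (mod 553)
Candidate C: Squares mod 553: 242^1≡242, 242^2≡499, 242^4≡151; 5 = 4 + 1, so 242^5 ≡ 151·242 ≡ 44 (mod 553)

A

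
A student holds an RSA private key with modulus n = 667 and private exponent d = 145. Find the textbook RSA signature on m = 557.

642

m^145 mod 667 = 642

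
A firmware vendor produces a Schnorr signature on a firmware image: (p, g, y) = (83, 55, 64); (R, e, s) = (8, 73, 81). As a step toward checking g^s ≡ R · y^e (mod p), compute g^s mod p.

Squares mod 83: 55^1≡55, 55^2≡37, 55^4≡41, 55^8≡21, 55^16≡26, 55^32≡12, 55^64≡61
81 = 64 + 16 + 1, so 55^81 ≡ 61·26·55 ≡ 80 (mod 83)

80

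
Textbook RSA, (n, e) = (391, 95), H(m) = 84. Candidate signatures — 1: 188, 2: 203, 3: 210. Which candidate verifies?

Candidate 1: Squares mod 391: 188^1≡188, 188^2≡154, 188^4≡256, 188^8≡239, 188^16≡35, 188^32≡52, 188^64≡358; 95 = 64 + 16 + 8 + 4 + 2 + 1, so 188^95 ≡ 358·35·239·256·154·188 ≡ 307 (mod 391)
Candidate 2: Squares mod 391: 203^1≡203, 203^2≡154, 203^4≡256, 203^8≡239, 203^16≡35, 203^32≡52, 203^64≡358; 95 = 64 + 16 + 8 + 4 + 2 + 1, so 203^95 ≡ 358·35·239·256·154·203 ≡ 84 (mod 391)
  → matches H(m) = 84
Candidate 3: Squares mod 391: 210^1≡210, 210^2≡308, 210^4≡242, 210^8≡305, 210^16≡358, 210^32≡307, 210^64≡18; 95 = 64 + 16 + 8 + 4 + 2 + 1, so 210^95 ≡ 18·358·305·242·308·210 ≡ 71 (mod 391)

2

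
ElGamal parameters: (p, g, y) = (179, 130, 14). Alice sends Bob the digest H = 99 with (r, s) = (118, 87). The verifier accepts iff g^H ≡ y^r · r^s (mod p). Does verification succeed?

passes

Left side g^H mod p:
130^2 = 16900 ≡ 74
130^4 ≡ 74^2 = 5476 ≡ 106
130^8 ≡ 106^2 = 11236 ≡ 138
130^16 ≡ 138^2 = 19044 ≡ 70
130^32 ≡ 70^2 = 4900 ≡ 67
130^64 ≡ 67^2 = 4489 ≡ 14
99 = 64 + 32 + 2 + 1, so 130^99 ≡ 14·67·74·130 ≡ 170 (mod 179)
Right side y^r · r^s mod p:
14^2 = 196 ≡ 17
14^4 ≡ 17^2 = 289 ≡ 110
14^8 ≡ 110^2 = 12100 ≡ 107
14^16 ≡ 107^2 = 11449 ≡ 172
14^32 ≡ 172^2 = 29584 ≡ 49
14^64 ≡ 49^2 = 2401 ≡ 74
118 = 64 + 32 + 16 + 4 + 2, so 14^118 ≡ 74·49·172·110·17 ≡ 16 (mod 179)
118^2 = 13924 ≡ 141
118^4 ≡ 141^2 = 19881 ≡ 12
118^8 ≡ 12^2 = 144
118^16 ≡ 144^2 = 20736 ≡ 151
118^32 ≡ 151^2 = 22801 ≡ 68
118^64 ≡ 68^2 = 4624 ≡ 149
87 = 64 + 16 + 4 + 2 + 1, so 118^87 ≡ 149·151·12·141·118 ≡ 33 (mod 179)
16·33 = 528 ≡ 170 (mod 179)
170 ≡ 170 (mod 179), so the signature is genuine.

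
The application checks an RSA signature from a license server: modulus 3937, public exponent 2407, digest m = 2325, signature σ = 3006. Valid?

no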